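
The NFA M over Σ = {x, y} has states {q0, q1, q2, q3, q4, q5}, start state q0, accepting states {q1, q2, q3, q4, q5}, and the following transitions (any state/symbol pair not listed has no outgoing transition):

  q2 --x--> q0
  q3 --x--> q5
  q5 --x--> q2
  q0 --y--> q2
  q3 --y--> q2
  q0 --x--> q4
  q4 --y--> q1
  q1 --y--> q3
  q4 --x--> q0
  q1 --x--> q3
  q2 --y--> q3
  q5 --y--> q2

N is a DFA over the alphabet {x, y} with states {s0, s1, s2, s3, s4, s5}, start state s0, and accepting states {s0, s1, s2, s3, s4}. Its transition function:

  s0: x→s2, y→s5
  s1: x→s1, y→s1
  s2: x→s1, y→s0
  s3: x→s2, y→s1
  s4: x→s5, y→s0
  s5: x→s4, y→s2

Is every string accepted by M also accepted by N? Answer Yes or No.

The string y is in L(M) but not in L(N).
So L(M) ⊄ L(N).

No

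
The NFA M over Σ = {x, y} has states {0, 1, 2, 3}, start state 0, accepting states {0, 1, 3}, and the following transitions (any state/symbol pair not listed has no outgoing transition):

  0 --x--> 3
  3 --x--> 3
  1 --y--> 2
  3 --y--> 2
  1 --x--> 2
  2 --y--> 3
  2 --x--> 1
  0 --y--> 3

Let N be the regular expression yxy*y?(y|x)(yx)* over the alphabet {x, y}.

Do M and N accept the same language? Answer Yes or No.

No

The empty string ε is accepted by M but rejected by N.
So L(M) ≠ L(N).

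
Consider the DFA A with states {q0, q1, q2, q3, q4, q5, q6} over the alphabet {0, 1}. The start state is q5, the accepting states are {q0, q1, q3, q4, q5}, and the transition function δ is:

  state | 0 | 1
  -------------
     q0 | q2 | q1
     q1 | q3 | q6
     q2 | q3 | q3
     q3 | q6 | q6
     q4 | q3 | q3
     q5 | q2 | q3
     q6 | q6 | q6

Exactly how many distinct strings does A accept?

The useful subgraph on states {q2, q3, q5} is acyclic, so L(A) is finite; the longest accepting path visits 3 useful states, giving maximum string length 2.
Counting accepting paths from q5 by length: 1 of length 0, 1 of length 1, 2 of length 2. Total 4.

4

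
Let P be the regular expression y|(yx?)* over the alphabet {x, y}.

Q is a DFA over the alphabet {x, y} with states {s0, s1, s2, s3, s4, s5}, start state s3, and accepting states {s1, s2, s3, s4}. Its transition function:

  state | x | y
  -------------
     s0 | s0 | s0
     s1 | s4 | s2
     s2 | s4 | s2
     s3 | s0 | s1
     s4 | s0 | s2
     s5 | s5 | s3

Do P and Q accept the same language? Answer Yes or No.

Yes

Converting the expression P to a DFA (subset construction, then merging equivalent states) gives the minimal DFA with states {p0, p1, p2}, start state p0, accepting states {p0, p2} and transitions p0: x→p1, y→p2; p1: x→p1, y→p1; p2: x→p0, y→p2.
Exploring the product automaton P × Q from the start pair (p0, s3), following both machines on each input symbol, reaches 5 state pairs: (p0, s3), (p1, s0), (p2, s1), (p0, s4), (p2, s2).
P accepts in {p0, p2} and Q accepts in {s1, s2, s3, s4}. In every reachable pair the two components are either both accepting — (p0, s3), (p2, s1), (p0, s4), (p2, s2) — or both non-accepting, so no string is accepted by exactly one of the machines: L(P) \ L(Q) and L(Q) \ L(P) are both empty.
Hence every string is accepted by P iff it is accepted by Q, and the two languages coincide.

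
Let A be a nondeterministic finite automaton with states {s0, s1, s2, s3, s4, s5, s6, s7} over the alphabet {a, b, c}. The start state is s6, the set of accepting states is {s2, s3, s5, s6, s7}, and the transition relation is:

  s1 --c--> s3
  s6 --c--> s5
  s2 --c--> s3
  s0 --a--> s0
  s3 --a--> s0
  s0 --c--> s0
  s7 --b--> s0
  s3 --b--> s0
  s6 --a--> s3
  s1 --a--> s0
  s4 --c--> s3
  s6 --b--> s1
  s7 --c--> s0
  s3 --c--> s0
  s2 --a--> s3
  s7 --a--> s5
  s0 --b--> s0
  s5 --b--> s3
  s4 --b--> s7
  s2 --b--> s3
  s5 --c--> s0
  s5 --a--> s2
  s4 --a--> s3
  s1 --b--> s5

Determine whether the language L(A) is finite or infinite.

finite

The useful states (reachable from s6 and able to reach an accepting state) are {s1, s2, s3, s5, s6}.
Restricted to these states the transition graph has no cycle, so every accepting path has bounded length and L is finite.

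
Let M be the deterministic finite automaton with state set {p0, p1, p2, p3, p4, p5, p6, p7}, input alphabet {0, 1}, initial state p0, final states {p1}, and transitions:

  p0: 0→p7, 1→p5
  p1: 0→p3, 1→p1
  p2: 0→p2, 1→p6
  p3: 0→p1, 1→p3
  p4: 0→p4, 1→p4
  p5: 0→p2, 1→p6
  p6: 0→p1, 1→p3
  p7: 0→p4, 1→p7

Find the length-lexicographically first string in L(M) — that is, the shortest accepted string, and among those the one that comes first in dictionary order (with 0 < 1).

A breadth-first search from p0 reaches an accepting state first via the path p0 → p5 → p6 → p1 on input 110.
No string of length < 3 is accepted (BFS exhausts all shorter strings without reaching an accepting state), and 110 is the lexicographically least accepting string of length 3.

110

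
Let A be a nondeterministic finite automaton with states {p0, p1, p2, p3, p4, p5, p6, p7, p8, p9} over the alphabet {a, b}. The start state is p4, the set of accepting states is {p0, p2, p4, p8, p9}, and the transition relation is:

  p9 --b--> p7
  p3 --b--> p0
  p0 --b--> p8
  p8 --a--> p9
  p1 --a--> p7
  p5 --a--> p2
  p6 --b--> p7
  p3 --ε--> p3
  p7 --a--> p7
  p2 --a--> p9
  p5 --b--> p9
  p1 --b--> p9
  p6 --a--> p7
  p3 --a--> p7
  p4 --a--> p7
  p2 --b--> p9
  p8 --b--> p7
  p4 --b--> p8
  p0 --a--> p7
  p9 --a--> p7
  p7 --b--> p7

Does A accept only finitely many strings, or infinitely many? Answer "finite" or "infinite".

finite

The useful states (reachable from p4 and able to reach an accepting state) are {p4, p8, p9}.
Restricted to these states the transition graph has no cycle, so every accepting path has bounded length and L is finite.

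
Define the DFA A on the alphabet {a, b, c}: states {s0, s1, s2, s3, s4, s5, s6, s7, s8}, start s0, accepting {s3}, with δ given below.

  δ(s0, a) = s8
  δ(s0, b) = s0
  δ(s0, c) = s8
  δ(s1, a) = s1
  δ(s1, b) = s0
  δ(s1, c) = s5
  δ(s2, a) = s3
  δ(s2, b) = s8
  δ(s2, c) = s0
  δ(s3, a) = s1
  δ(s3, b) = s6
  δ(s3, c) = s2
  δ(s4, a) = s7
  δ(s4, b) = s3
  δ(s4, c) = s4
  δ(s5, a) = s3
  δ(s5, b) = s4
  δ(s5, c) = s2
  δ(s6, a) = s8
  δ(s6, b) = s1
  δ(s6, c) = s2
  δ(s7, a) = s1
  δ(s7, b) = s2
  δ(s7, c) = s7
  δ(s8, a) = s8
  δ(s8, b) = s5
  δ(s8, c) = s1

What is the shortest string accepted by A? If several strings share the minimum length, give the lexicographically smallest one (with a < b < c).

A breadth-first search from s0 reaches an accepting state first via the path s0 → s8 → s5 → s3 on input aba.
No string of length < 3 is accepted (BFS exhausts all shorter strings without reaching an accepting state), and aba is the lexicographically least accepting string of length 3.

aba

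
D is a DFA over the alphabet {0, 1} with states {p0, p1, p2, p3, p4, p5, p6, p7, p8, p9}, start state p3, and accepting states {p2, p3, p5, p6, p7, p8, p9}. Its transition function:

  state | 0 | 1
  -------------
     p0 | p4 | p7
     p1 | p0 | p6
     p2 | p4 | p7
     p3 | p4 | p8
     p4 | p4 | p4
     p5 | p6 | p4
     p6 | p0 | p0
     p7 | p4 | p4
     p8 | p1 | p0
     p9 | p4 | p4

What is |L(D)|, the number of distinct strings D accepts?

The useful subgraph on states {p0, p1, p3, p6, p7, p8} is acyclic, so L(D) is finite; the longest accepting path visits 6 useful states, giving maximum string length 5.
Counting accepting paths from p3 by length: 1 of length 0, 1 of length 1, 2 of length 3, 1 of length 4, 2 of length 5. Total 7.

7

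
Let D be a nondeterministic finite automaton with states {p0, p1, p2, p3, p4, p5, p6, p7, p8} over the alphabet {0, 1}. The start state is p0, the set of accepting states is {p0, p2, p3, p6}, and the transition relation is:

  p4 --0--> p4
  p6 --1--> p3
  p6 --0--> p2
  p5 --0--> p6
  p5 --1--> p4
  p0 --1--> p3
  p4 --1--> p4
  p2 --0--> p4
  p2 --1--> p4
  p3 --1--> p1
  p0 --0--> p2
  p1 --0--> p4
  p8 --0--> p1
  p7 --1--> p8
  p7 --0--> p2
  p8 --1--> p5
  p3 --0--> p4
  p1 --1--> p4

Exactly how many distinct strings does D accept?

3

The useful subgraph on states {p0, p2, p3} is acyclic, so L(D) is finite; the longest accepting path visits 2 useful states, giving maximum string length 1.
Counting accepting paths from p0 by length: 1 of length 0, 2 of length 1. Total 3.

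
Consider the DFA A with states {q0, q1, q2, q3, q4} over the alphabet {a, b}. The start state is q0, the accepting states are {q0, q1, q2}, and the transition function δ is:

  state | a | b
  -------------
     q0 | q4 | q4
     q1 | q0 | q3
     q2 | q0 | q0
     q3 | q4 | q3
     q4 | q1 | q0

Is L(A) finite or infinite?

State q0 is reachable from the start and can reach an accepting state, and it lies on the cycle q0 → q4 → q0.
Traversing that cycle any number of times yields accepted strings of unbounded length, so the language is infinite.

infinite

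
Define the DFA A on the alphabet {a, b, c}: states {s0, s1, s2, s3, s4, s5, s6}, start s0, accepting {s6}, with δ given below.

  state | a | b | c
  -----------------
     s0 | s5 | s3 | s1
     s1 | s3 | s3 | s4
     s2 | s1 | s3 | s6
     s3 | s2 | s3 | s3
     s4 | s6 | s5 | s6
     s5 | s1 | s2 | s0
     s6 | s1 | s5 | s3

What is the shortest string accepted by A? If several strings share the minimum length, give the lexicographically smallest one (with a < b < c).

abc

A breadth-first search from s0 reaches an accepting state first via the path s0 → s5 → s2 → s6 on input abc.
No string of length < 3 is accepted (BFS exhausts all shorter strings without reaching an accepting state), and abc is the lexicographically least accepting string of length 3.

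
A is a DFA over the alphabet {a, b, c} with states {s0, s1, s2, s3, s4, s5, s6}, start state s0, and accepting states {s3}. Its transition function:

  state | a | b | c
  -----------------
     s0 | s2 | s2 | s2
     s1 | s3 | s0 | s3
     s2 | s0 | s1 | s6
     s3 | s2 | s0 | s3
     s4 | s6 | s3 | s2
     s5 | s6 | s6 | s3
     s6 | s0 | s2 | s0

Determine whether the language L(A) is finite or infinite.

infinite

State s0 is reachable from the start and can reach an accepting state, and it lies on the cycle s0 → s2 → s0.
Traversing that cycle any number of times yields accepted strings of unbounded length, so the language is infinite.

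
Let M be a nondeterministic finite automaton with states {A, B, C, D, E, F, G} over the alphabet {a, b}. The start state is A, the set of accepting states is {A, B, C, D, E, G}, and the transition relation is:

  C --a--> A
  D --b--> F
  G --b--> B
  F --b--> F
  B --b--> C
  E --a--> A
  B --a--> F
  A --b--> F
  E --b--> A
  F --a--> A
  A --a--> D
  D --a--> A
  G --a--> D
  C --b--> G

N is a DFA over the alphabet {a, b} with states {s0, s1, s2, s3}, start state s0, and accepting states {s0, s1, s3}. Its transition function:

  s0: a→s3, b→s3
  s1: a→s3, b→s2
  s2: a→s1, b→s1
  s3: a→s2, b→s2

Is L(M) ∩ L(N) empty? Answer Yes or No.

No

The empty string ε is accepted by both M and N.
Hence L(M) ∩ L(N) ≠ ∅.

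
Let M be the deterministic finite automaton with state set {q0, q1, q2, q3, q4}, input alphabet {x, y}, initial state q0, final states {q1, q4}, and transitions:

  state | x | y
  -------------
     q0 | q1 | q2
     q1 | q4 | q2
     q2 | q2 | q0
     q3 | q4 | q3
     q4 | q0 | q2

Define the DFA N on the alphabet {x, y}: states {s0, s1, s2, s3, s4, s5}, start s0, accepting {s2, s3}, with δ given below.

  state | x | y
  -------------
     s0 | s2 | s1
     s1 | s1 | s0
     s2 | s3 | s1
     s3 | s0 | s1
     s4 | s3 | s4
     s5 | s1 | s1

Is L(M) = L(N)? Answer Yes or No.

Exploring the product automaton M × N from the start pair (q0, s0), following both machines on each input symbol, reaches 4 state pairs: (q0, s0), (q1, s2), (q2, s1), (q4, s3).
M accepts in {q1, q4} and N accepts in {s2, s3}. In every reachable pair the two components are either both accepting — (q1, s2), (q4, s3) — or both non-accepting, so no string is accepted by exactly one of the machines: L(M) \ L(N) and L(N) \ L(M) are both empty.
Hence every string is accepted by M iff it is accepted by N, and the two languages coincide.

Yes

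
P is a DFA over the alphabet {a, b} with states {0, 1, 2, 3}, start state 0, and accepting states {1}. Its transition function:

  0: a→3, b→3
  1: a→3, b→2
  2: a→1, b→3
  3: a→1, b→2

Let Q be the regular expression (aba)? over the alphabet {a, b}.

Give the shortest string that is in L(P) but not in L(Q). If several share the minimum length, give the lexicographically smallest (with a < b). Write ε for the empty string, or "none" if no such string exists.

The string aa is accepted by P but not by Q.
No shorter string lies in the difference, and aa is the lexicographically first length-2 string in L(P) \ L(Q).

aa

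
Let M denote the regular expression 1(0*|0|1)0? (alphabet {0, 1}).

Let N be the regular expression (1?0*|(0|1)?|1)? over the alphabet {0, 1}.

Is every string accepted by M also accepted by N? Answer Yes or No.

The string 11 is in L(M) but not in L(N).
So L(M) ⊄ L(N).

No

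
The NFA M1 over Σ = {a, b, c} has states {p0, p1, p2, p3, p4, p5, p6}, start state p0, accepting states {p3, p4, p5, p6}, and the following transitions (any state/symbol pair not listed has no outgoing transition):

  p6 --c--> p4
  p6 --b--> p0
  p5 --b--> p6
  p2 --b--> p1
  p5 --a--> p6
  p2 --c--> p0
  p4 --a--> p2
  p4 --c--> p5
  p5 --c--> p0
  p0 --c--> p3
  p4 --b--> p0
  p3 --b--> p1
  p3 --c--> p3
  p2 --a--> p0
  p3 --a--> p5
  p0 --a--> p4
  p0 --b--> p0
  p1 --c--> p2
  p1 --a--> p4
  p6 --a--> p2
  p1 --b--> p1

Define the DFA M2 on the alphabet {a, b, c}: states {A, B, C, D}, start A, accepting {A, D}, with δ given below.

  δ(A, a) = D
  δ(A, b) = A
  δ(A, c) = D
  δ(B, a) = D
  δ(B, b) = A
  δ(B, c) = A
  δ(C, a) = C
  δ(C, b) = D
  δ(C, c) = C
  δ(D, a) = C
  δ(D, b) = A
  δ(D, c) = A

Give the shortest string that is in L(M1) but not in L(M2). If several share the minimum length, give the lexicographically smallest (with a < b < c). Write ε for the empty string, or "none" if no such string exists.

ca

The string ca is accepted by M1 but not by M2.
No shorter string lies in the difference, and ca is the lexicographically first length-2 string in L(M1) \ L(M2).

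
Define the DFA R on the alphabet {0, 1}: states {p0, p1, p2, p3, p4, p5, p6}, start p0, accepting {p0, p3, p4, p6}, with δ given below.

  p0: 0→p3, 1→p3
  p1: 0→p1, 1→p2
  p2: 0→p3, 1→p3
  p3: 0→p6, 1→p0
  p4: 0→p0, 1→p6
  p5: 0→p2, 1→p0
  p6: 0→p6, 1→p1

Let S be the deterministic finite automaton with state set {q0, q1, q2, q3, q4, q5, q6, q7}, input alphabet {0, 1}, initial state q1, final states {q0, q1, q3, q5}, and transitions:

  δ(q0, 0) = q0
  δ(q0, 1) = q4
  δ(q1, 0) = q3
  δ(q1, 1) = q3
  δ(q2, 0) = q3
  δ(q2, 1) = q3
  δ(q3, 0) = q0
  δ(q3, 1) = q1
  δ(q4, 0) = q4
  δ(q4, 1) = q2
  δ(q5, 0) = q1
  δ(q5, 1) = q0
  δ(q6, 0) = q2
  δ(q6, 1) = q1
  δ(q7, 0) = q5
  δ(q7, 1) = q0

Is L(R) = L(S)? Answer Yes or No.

Yes

Exploring the product automaton R × S from the start pair (p0, q1), following both machines on each input symbol, reaches 5 state pairs: (p0, q1), (p3, q3), (p6, q0), (p1, q4), (p2, q2).
R accepts in {p0, p3, p4, p6} and S accepts in {q0, q1, q3, q5}. In every reachable pair the two components are either both accepting — (p0, q1), (p3, q3), (p6, q0) — or both non-accepting, so no string is accepted by exactly one of the machines: L(R) \ L(S) and L(S) \ L(R) are both empty.
Hence every string is accepted by R iff it is accepted by S, and the two languages coincide.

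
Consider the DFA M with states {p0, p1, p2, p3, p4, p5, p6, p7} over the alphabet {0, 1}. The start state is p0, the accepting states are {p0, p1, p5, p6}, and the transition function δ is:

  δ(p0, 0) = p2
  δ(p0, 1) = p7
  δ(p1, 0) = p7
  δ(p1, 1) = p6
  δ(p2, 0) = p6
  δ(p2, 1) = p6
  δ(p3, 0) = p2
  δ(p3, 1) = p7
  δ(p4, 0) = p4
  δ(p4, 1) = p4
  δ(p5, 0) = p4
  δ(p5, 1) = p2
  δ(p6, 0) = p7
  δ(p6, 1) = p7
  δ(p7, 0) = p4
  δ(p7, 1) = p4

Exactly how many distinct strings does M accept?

The useful subgraph on states {p0, p2, p6} is acyclic, so L(M) is finite; the longest accepting path visits 3 useful states, giving maximum string length 2.
Counting accepting paths from p0 by length: 1 of length 0, 2 of length 2. Total 3.

3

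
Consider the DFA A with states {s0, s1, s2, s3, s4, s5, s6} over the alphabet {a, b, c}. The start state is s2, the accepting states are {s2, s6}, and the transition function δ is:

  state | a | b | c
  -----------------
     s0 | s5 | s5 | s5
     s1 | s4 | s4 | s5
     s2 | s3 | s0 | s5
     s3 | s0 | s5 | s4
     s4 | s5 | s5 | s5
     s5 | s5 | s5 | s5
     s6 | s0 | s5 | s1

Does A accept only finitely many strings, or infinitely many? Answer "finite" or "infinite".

The useful states (reachable from s2 and able to reach an accepting state) are {s2}.
Restricted to these states the transition graph has no cycle, so every accepting path has bounded length and L is finite.

finite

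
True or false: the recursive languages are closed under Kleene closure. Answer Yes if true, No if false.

Yes

For an input w of length n, decide by dynamic programming over positions 0..n whether w factors into blocks from L, calling the decider for L on each of the O(n²) substrings; every call halts, so this decides L*.
So the recursive languages are closed under Kleene star.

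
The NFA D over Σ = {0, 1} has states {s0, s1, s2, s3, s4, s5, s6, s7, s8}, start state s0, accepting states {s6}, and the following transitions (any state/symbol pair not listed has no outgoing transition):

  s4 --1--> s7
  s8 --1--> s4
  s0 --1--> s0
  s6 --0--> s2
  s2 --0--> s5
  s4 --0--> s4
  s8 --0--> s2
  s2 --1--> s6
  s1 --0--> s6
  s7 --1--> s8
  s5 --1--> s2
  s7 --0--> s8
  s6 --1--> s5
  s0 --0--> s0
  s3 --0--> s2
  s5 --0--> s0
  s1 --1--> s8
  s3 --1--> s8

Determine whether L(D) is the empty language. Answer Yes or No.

Yes

The states reachable from the start state are {s0}.
None of the accepting states {s6} is reachable, so no string is accepted and L(D) = ∅.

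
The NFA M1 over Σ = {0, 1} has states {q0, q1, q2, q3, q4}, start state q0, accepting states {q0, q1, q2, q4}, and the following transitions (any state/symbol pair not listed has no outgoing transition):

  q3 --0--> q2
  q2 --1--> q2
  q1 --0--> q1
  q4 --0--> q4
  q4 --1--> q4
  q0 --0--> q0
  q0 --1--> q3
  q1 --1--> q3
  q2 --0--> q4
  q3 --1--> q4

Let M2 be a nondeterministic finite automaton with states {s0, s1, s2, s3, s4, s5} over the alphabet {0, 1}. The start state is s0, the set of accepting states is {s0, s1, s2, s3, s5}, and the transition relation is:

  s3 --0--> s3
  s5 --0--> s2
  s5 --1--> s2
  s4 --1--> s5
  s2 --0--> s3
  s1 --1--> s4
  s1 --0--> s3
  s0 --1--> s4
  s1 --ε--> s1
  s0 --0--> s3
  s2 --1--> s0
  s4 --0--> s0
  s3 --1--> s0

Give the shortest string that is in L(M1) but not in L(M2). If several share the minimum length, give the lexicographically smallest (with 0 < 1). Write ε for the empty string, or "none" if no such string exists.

The string 011 is accepted by M1 but not by M2.
No shorter string lies in the difference, and 011 is the lexicographically first length-3 string in L(M1) \ L(M2).

011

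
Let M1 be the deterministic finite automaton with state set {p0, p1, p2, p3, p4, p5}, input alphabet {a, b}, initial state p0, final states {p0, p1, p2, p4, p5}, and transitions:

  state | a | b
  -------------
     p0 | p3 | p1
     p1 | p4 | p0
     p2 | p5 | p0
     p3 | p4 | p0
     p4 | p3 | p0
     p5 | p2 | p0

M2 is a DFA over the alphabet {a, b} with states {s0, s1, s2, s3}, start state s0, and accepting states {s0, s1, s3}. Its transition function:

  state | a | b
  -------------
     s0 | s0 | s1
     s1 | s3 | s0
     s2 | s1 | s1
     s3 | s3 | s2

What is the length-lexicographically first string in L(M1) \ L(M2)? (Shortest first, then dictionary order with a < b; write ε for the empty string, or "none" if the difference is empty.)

bab

The string bab is accepted by M1 but not by M2.
No shorter string lies in the difference, and bab is the lexicographically first length-3 string in L(M1) \ L(M2).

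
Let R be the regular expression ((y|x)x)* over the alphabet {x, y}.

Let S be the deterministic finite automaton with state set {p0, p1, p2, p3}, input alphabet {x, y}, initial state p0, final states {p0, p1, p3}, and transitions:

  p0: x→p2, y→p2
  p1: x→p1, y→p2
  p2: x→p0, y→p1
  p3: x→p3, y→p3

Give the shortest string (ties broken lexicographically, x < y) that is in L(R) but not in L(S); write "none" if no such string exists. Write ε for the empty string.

none

Converting the expression R to a DFA (subset construction, then merging equivalent states) gives the minimal DFA with states {r0, r1, r2}, start state r0, accepting states {r0} and transitions r0: x→r1, y→r1; r1: x→r0, y→r2; r2: x→r2, y→r2.
Exploring the product automaton R × S from the start pair (r0, p0), following both machines on each input symbol, reaches 5 state pairs: (r0, p0), (r1, p2), (r2, p1), (r2, p2), (r2, p0).
R accepts in {r0} and S accepts in {p0, p1, p3}. The reachable pairs whose R-component is accepting are (r0, p0); in each of them the S-component is accepting too, so the product for L(R) \ L(S) (R-component accepting, S-component rejecting) has no reachable accepting pair and the difference is empty.
So every string accepted by R is also accepted by S: L(R) \ L(S) = ∅ and there is no such string.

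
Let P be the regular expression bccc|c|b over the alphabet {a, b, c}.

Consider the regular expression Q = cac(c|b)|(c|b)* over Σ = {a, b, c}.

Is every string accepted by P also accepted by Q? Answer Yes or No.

Yes

Converting the expression P to a DFA (subset construction, then merging equivalent states) gives the minimal DFA with states {p0, p1, p2, p3, p4, p5}, start state p0, accepting states {p2, p3} and transitions p0: a→p1, b→p2, c→p3; p1: a→p1, b→p1, c→p1; p2: a→p1, b→p1, c→p4; p3: a→p1, b→p1, c→p1; p4: a→p1, b→p1, c→p5; p5: a→p1, b→p1, c→p3.
Converting the expression Q to a DFA (subset construction, then merging equivalent states) gives the minimal DFA with states {q0, q1, q2, q3, q4, q5, q6}, start state q0, accepting states {q0, q2, q3, q6} and transitions q0: a→q1, b→q2, c→q3; q1: a→q1, b→q1, c→q1; q2: a→q1, b→q2, c→q2; q3: a→q4, b→q2, c→q2; q4: a→q1, b→q1, c→q5; q5: a→q1, b→q6, c→q6; q6: a→q1, b→q1, c→q1.
Exploring the product automaton P × Q from the start pair (p0, q0), following both machines on each input symbol, reaches 11 state pairs: (p0, q0), (p1, q1), (p2, q2), (p3, q3), (p1, q2), (p4, q2), (p1, q4), (p5, q2), (p1, q5), (p3, q2), (p1, q6).
P accepts in {p2, p3} and Q accepts in {q0, q2, q3, q6}. The reachable pairs whose P-component is accepting are (p2, q2), (p3, q3), (p3, q2); in each of them the Q-component is accepting too, so the product for L(P) \ L(Q) (P-component accepting, Q-component rejecting) has no reachable accepting pair and the difference is empty.
Hence every string in L(P) is also in L(Q).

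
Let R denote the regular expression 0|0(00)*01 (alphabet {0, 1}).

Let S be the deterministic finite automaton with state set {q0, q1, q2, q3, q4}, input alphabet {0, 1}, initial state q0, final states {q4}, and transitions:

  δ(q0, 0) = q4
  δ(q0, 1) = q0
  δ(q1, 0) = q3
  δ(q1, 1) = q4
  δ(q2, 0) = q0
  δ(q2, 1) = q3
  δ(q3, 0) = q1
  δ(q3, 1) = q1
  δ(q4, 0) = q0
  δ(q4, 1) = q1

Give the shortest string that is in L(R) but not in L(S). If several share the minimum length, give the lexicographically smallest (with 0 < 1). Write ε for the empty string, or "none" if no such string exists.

The string 001 is accepted by R but not by S.
No shorter string lies in the difference, and 001 is the lexicographically first length-3 string in L(R) \ L(S).

001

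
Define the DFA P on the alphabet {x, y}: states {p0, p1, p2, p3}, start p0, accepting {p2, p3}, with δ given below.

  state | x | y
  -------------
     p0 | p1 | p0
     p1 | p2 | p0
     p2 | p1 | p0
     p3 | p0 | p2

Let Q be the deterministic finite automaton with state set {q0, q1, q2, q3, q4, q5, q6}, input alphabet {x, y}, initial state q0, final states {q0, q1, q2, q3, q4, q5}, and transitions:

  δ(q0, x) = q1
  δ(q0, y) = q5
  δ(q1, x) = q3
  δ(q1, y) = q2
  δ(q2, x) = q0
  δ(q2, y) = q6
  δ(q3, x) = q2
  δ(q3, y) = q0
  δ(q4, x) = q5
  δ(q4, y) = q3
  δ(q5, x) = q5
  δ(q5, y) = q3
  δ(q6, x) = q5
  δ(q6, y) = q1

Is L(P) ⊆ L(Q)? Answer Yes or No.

Exploring the product automaton P × Q from the start pair (p0, q0), following both machines on each input symbol, reaches 16 state pairs: (p0, q0), (p1, q1), (p0, q5), (p2, q3), (p0, q2), (p1, q5), (p0, q3), (p1, q2), (p1, q0), (p0, q6), (p2, q5), (p2, q0), (p2, q1), (p0, q1), (p1, q3), (p2, q2).
P accepts in {p2, p3} and Q accepts in {q0, q1, q2, q3, q4, q5}. The reachable pairs whose P-component is accepting are (p2, q3), (p2, q5), (p2, q0), (p2, q1), (p2, q2); in each of them the Q-component is accepting too, so the product for L(P) \ L(Q) (P-component accepting, Q-component rejecting) has no reachable accepting pair and the difference is empty.
Hence every string in L(P) is also in L(Q).

Yes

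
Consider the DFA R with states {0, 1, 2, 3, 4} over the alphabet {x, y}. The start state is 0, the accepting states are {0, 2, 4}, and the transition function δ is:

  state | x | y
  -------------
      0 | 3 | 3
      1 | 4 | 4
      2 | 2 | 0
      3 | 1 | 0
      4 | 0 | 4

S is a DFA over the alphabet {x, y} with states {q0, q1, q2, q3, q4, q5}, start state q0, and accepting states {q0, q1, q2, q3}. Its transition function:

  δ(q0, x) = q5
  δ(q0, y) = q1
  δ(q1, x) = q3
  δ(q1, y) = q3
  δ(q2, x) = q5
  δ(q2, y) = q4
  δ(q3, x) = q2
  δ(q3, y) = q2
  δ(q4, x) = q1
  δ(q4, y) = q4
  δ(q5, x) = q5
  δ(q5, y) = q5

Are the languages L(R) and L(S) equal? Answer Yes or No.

The string xy is accepted by R but rejected by S.
So L(R) ≠ L(S).

No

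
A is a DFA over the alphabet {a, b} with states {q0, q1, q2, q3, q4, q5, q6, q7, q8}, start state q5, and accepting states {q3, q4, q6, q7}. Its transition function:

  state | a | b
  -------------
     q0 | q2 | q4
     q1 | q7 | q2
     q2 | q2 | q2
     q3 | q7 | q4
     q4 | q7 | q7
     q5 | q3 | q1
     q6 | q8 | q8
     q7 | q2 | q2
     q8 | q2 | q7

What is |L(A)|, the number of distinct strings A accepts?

6

The useful subgraph on states {q1, q3, q4, q5, q7} is acyclic, so L(A) is finite; the longest accepting path visits 4 useful states, giving maximum string length 3.
Counting accepting paths from q5 by length: 1 of length 1, 3 of length 2, 2 of length 3. Total 6.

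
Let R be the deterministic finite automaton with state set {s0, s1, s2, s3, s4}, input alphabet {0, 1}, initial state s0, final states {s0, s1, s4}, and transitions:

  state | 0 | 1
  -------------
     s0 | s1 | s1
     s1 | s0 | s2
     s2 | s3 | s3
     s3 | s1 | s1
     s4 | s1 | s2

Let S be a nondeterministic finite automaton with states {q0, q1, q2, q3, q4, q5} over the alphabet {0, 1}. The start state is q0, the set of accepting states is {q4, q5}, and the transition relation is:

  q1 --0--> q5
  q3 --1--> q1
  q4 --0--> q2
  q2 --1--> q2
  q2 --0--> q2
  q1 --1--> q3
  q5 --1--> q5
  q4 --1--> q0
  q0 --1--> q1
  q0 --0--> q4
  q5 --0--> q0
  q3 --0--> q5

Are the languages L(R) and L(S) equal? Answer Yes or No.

The empty string ε is accepted by R but rejected by S.
So L(R) ≠ L(S).

No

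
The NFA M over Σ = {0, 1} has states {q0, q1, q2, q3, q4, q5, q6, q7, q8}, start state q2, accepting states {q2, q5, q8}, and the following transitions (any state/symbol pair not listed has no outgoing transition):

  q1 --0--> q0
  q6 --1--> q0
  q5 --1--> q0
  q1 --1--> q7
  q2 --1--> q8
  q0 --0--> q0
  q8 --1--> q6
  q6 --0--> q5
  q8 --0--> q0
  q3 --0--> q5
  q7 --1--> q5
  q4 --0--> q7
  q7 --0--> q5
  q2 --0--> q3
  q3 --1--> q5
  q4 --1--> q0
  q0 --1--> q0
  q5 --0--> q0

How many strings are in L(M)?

The useful subgraph on states {q2, q3, q5, q6, q8} is acyclic, so L(M) is finite; the longest accepting path visits 4 useful states, giving maximum string length 3.
Counting accepting paths from q2 by length: 1 of length 0, 1 of length 1, 2 of length 2, 1 of length 3. Total 5.

5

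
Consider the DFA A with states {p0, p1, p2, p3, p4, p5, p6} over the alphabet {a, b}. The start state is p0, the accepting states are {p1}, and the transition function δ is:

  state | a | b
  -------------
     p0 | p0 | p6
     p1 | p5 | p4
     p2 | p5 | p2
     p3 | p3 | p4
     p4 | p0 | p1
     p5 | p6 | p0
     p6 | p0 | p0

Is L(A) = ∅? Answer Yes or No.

Yes

The states reachable from the start state are {p0, p6}.
None of the accepting states {p1} is reachable, so no string is accepted and L(A) = ∅.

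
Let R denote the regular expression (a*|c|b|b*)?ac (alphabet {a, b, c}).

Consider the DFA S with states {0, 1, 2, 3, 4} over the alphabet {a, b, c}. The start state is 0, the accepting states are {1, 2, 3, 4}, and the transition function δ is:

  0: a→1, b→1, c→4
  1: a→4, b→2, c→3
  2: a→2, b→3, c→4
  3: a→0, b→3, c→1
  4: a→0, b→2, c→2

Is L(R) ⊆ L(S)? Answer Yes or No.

Yes

Converting the expression R to a DFA (subset construction, then merging equivalent states) gives the minimal DFA with states {r0, r1, r2, r3, r4, r5, r6}, start state r0, accepting states {r5} and transitions r0: a→r1, b→r2, c→r3; r1: a→r1, b→r4, c→r5; r2: a→r6, b→r2, c→r4; r3: a→r6, b→r4, c→r4; r4: a→r4, b→r4, c→r4; r5: a→r4, b→r4, c→r4; r6: a→r4, b→r4, c→r5.
Exploring the product automaton R × S from the start pair (r0, 0), following both machines on each input symbol, reaches 19 state pairs: (r0, 0), (r1, 1), (r2, 1), (r3, 4), (r1, 4), (r4, 2), (r5, 3), (r6, 4), (r2, 2), (r4, 3), (r6, 0), (r1, 0), (r5, 2), (r4, 4), (r4, 0), (r4, 1), (r6, 2), (r2, 3), (r5, 4).
R accepts in {r5} and S accepts in {1, 2, 3, 4}. The reachable pairs whose R-component is accepting are (r5, 3), (r5, 2), (r5, 4); in each of them the S-component is accepting too, so the product for L(R) \ L(S) (R-component accepting, S-component rejecting) has no reachable accepting pair and the difference is empty.
Hence every string in L(R) is also in L(S).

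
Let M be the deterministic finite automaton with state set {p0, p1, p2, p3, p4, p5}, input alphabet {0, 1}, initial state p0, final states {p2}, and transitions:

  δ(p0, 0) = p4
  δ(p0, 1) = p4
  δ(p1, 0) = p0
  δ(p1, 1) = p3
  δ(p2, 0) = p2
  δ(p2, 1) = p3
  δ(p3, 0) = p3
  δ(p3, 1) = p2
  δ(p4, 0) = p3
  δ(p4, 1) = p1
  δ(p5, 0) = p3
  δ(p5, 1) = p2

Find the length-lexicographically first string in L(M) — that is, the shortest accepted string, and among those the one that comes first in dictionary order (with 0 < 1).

A breadth-first search from p0 reaches an accepting state first via the path p0 → p4 → p3 → p2 on input 001.
No string of length < 3 is accepted (BFS exhausts all shorter strings without reaching an accepting state), and 001 is the lexicographically least accepting string of length 3.

001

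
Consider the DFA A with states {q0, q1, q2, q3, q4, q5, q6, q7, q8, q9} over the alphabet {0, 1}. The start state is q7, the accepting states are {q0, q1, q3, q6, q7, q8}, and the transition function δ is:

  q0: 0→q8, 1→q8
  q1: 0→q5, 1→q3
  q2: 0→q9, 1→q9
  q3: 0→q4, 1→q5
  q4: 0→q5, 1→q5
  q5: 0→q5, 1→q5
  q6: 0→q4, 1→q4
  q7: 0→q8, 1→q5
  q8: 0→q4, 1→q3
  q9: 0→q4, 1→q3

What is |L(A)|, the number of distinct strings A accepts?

The useful subgraph on states {q3, q7, q8} is acyclic, so L(A) is finite; the longest accepting path visits 3 useful states, giving maximum string length 2.
Counting accepting paths from q7 by length: 1 of length 0, 1 of length 1, 1 of length 2. Total 3.

3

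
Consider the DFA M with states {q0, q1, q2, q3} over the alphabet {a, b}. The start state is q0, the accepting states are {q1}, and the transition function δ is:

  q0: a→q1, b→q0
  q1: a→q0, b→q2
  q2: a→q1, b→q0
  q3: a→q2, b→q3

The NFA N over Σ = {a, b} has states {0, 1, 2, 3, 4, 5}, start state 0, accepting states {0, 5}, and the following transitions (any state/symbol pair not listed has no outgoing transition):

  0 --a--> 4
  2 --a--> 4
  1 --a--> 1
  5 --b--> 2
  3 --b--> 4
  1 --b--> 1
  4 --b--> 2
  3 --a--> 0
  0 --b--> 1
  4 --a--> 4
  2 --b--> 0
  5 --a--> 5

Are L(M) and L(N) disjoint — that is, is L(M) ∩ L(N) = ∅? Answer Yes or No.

Exploring the product automaton M × N from the start pair (q0, 0), following both machines on each input symbol, reaches 8 state pairs: (q0, 0), (q1, 4), (q0, 1), (q0, 4), (q2, 2), (q1, 1), (q0, 2), (q2, 1).
M accepts in {q1} and N accepts in {0, 5}; no reachable pair has both components accepting, so no string drives both machines to acceptance simultaneously and L(M) ∩ L(N) = ∅.
So no string is accepted by both, and the intersection is empty.

Yes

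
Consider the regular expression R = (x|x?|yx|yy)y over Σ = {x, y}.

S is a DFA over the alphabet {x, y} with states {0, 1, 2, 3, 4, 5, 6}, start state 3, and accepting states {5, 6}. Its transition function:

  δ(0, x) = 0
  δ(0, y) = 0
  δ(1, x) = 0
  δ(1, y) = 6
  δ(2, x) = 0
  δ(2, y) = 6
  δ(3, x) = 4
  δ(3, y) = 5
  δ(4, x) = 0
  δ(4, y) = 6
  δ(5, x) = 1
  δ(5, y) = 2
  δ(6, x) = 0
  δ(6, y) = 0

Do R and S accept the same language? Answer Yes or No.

Yes

Converting the expression R to a DFA (subset construction, then merging equivalent states) gives the minimal DFA with states {r0, r1, r2, r3, r4}, start state r0, accepting states {r2, r4} and transitions r0: x→r1, y→r2; r1: x→r3, y→r4; r2: x→r1, y→r1; r3: x→r3, y→r3; r4: x→r3, y→r3.
Exploring the product automaton R × S from the start pair (r0, 3), following both machines on each input symbol, reaches 7 state pairs: (r0, 3), (r1, 4), (r2, 5), (r3, 0), (r4, 6), (r1, 1), (r1, 2).
R accepts in {r2, r4} and S accepts in {5, 6}. In every reachable pair the two components are either both accepting — (r2, 5), (r4, 6) — or both non-accepting, so no string is accepted by exactly one of the machines: L(R) \ L(S) and L(S) \ L(R) are both empty.
Hence every string is accepted by R iff it is accepted by S, and the two languages coincide.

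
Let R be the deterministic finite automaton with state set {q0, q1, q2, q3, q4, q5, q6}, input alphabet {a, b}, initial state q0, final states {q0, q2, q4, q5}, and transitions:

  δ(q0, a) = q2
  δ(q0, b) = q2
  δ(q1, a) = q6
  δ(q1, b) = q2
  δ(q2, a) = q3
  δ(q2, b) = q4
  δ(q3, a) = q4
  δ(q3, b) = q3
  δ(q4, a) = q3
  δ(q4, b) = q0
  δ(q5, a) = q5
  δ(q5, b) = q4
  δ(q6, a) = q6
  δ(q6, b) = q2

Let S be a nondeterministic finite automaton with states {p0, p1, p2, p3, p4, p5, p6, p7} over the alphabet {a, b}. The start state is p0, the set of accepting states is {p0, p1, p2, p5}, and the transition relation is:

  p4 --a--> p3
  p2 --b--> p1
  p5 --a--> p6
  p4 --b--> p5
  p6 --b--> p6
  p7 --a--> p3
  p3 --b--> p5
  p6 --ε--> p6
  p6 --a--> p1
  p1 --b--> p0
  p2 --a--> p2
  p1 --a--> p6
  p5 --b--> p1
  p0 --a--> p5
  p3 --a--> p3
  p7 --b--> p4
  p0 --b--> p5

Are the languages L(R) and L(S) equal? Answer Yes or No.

Yes

Exploring the product automaton R × S from the start pair (q0, p0), following both machines on each input symbol, reaches 4 state pairs: (q0, p0), (q2, p5), (q3, p6), (q4, p1).
R accepts in {q0, q2, q4, q5} and S accepts in {p0, p1, p2, p5}. In every reachable pair the two components are either both accepting — (q0, p0), (q2, p5), (q4, p1) — or both non-accepting, so no string is accepted by exactly one of the machines: L(R) \ L(S) and L(S) \ L(R) are both empty.
Hence every string is accepted by R iff it is accepted by S, and the two languages coincide.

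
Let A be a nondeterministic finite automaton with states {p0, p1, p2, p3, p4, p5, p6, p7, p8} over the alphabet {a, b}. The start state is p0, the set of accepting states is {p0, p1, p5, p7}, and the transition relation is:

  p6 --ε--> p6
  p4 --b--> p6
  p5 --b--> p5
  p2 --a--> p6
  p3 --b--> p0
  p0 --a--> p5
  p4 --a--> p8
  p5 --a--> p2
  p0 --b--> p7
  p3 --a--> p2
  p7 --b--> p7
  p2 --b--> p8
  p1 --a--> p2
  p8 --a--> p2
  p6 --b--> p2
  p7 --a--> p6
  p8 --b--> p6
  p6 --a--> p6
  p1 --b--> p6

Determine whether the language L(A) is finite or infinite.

infinite

State p5 is reachable from the start and can reach an accepting state, and it lies on the cycle p5 → p5.
Traversing that cycle any number of times yields accepted strings of unbounded length, so the language is infinite.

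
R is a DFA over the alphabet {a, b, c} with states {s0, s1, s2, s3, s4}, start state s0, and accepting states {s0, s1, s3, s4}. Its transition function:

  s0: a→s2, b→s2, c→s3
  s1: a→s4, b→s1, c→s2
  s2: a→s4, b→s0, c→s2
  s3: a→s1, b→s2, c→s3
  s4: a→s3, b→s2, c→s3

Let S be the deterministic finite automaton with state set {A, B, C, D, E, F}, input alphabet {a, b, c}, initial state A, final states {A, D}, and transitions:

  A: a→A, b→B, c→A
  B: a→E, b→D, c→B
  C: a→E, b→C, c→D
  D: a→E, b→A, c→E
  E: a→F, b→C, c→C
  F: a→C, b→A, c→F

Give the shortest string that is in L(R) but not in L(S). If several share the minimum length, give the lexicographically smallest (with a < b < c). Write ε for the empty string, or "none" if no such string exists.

The string ab is accepted by R but not by S.
No shorter string lies in the difference, and ab is the lexicographically first length-2 string in L(R) \ L(S).

ab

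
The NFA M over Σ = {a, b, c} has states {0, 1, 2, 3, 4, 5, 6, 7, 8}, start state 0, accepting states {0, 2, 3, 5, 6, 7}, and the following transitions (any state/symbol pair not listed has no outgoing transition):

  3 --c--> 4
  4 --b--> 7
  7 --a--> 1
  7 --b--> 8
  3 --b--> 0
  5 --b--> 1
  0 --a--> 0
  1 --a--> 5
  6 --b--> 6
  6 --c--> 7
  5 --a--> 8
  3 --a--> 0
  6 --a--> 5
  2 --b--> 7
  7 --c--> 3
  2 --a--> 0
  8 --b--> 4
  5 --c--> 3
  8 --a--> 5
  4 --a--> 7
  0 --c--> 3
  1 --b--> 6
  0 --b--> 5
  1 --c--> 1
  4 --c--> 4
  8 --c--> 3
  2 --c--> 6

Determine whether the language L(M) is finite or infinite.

State 0 is reachable from the start and can reach an accepting state, and it lies on the cycle 0 → 0.
Traversing that cycle any number of times yields accepted strings of unbounded length, so the language is infinite.

infinite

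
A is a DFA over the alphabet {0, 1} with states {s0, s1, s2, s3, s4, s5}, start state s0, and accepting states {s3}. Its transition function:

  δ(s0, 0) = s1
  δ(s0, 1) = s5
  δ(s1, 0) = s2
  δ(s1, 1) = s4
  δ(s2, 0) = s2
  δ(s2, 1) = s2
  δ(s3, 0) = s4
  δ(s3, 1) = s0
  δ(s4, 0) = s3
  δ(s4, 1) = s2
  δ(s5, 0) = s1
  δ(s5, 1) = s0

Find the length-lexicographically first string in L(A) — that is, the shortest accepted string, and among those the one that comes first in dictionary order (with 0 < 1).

A breadth-first search from s0 reaches an accepting state first via the path s0 → s1 → s4 → s3 on input 010.
No string of length < 3 is accepted (BFS exhausts all shorter strings without reaching an accepting state), and 010 is the lexicographically least accepting string of length 3.

010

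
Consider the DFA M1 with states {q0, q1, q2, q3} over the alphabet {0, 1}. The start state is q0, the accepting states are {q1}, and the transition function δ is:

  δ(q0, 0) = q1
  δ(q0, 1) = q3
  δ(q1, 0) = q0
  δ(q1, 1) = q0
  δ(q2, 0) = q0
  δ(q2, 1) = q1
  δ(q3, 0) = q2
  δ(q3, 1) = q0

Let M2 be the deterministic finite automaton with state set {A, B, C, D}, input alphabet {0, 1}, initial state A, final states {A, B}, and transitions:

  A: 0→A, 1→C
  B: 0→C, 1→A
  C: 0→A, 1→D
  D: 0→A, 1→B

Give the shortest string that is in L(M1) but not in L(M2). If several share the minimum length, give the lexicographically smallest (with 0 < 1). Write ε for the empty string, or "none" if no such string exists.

101

The string 101 is accepted by M1 but not by M2.
No shorter string lies in the difference, and 101 is the lexicographically first length-3 string in L(M1) \ L(M2).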